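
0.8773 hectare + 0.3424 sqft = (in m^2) 8773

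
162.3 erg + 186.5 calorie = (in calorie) 186.5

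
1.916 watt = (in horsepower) 0.002569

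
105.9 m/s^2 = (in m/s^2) 105.9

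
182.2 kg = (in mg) 1.822e+08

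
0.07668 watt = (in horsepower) 0.0001028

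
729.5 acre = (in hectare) 295.2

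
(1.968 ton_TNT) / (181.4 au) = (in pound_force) 6.821e-05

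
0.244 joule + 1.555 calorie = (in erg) 6.75e+07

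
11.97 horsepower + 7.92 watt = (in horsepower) 11.98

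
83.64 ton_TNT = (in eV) 2.184e+30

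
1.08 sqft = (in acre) 2.479e-05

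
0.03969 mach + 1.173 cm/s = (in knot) 26.29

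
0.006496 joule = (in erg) 6.496e+04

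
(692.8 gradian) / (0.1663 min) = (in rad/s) 1.091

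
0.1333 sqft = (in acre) 3.06e-06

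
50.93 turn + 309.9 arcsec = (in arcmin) 1.1e+06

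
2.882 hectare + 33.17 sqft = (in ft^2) 3.102e+05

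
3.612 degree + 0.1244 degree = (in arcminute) 224.2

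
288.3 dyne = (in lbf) 0.0006481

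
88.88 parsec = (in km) 2.743e+15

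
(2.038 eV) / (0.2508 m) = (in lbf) 2.927e-19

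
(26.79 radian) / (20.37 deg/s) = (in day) 0.0008721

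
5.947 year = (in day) 2171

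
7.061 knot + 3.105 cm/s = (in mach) 0.01076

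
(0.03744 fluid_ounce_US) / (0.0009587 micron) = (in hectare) 0.1155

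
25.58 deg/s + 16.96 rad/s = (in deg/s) 997.3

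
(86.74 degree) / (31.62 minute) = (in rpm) 0.00762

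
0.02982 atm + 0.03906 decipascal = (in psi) 0.4382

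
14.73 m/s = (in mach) 0.04326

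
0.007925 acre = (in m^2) 32.07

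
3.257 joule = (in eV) 2.033e+19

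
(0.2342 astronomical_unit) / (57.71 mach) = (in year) 0.05654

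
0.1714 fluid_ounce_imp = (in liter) 0.00487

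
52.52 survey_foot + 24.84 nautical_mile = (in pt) 1.304e+08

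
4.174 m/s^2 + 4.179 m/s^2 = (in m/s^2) 8.353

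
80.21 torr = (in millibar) 106.9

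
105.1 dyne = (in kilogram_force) 0.0001072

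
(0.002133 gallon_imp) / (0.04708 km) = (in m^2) 2.06e-07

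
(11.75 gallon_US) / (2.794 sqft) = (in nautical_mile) 9.252e-05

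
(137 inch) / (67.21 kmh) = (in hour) 5.178e-05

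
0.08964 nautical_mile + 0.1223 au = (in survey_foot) 6.003e+10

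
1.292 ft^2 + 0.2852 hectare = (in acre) 0.7048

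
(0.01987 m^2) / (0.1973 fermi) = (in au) 673.2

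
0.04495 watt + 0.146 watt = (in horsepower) 0.0002561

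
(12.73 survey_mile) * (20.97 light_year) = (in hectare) 4.064e+17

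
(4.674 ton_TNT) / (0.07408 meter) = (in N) 2.64e+11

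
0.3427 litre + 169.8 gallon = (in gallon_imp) 141.5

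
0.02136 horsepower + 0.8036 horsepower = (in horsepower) 0.825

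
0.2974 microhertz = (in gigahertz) 2.974e-16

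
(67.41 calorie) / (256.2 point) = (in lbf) 701.5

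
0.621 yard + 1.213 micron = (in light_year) 6.002e-17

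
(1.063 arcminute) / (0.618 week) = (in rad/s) 8.273e-10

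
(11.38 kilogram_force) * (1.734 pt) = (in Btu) 6.47e-05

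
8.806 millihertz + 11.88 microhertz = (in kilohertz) 8.818e-06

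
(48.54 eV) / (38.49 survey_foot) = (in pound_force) 1.49e-19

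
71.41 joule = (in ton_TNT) 1.707e-08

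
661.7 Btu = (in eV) 4.357e+24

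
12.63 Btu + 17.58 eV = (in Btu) 12.63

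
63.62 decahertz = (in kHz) 0.6362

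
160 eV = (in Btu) 2.43e-20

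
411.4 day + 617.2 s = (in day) 411.4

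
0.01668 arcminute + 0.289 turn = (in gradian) 115.6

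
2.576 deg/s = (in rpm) 0.4293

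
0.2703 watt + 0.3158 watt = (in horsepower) 0.000786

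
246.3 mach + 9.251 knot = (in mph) 1.876e+05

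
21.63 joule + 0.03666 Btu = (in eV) 3.764e+20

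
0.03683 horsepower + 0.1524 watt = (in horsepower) 0.03703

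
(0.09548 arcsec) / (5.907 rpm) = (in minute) 1.247e-08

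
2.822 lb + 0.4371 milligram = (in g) 1280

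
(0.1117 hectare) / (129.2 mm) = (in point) 2.451e+07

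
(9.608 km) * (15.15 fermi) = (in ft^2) 1.567e-09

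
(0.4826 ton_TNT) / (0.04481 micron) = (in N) 4.506e+16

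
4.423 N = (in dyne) 4.423e+05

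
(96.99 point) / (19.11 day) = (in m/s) 2.072e-08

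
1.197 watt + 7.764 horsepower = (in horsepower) 7.766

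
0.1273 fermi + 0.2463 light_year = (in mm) 2.33e+18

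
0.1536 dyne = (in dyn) 0.1536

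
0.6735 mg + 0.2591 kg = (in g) 259.1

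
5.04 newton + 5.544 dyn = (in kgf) 0.5139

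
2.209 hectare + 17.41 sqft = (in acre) 5.459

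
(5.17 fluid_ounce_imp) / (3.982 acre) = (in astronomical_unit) 6.093e-20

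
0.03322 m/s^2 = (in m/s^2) 0.03322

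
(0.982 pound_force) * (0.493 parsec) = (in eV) 4.147e+35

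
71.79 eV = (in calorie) 2.749e-18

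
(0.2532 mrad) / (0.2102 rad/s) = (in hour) 3.346e-07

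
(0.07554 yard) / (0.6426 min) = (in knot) 0.003482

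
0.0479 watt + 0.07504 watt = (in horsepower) 0.0001649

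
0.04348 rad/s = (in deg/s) 2.491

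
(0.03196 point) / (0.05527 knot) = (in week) 6.556e-10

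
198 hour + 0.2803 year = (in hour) 2653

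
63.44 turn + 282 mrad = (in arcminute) 1.371e+06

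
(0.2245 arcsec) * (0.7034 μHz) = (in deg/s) 4.386e-11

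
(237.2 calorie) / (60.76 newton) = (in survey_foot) 53.59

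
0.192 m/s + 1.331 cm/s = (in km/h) 0.7391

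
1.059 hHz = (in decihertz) 1059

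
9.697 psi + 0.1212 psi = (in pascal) 6.769e+04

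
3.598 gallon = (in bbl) 0.08567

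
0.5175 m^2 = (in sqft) 5.57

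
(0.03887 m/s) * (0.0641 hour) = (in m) 8.97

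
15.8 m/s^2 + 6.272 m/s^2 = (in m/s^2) 22.07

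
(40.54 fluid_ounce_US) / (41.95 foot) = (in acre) 2.317e-08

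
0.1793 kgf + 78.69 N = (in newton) 80.45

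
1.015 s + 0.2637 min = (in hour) 0.004677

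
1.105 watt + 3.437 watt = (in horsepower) 0.006091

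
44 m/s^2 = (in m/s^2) 44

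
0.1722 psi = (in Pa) 1187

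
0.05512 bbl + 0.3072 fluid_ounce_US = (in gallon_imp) 1.93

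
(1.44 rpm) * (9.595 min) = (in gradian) 5527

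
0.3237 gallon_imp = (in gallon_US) 0.3887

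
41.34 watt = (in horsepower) 0.05544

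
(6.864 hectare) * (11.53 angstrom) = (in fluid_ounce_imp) 2.785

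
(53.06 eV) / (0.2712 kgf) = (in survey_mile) 1.986e-21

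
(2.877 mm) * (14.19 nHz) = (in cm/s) 4.082e-09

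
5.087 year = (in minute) 2.674e+06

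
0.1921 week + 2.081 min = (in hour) 32.31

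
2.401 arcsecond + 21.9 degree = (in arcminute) 1314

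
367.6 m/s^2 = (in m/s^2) 367.6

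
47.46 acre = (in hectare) 19.21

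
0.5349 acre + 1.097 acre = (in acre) 1.632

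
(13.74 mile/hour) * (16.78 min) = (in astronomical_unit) 4.134e-08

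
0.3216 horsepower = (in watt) 239.8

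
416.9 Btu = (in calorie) 1.051e+05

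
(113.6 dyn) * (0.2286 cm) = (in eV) 1.621e+13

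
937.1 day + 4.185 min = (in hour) 2.249e+04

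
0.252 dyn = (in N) 2.52e-06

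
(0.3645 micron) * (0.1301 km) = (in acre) 1.172e-08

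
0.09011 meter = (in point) 255.4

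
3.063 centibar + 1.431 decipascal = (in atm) 0.03023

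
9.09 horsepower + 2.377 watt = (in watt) 6781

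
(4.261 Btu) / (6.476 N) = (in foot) 2278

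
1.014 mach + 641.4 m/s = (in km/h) 3552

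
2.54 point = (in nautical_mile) 4.838e-07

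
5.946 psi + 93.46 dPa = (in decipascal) 4.101e+05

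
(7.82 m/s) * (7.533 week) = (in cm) 3.563e+09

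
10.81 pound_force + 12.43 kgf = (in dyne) 1.7e+07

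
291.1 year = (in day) 1.063e+05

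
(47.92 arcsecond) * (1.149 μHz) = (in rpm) 2.549e-09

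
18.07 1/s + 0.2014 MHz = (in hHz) 2014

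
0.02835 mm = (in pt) 0.08036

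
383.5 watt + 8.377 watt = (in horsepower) 0.5255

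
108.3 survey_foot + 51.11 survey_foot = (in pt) 1.377e+05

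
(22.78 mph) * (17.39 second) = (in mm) 1.771e+05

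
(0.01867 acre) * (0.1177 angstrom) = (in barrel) 5.593e-09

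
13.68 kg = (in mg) 1.368e+07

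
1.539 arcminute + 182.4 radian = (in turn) 29.03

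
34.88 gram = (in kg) 0.03488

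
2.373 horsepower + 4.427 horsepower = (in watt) 5071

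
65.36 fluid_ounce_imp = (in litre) 1.857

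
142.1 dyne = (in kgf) 0.0001449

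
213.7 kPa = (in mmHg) 1603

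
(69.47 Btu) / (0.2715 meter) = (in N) 2.7e+05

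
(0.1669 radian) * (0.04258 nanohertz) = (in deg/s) 4.072e-10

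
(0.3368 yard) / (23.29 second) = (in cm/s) 1.322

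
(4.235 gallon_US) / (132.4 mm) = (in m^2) 0.1211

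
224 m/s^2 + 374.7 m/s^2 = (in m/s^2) 598.7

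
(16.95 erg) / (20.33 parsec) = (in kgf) 2.755e-25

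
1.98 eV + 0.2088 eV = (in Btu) 3.324e-22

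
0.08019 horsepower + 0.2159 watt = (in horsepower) 0.08048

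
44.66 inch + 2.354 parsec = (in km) 7.264e+13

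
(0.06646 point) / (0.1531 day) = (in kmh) 6.381e-09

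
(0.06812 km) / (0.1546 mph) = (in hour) 0.2738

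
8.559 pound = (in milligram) 3.882e+06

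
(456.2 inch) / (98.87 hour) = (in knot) 6.328e-05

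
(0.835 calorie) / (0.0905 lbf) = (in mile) 0.005393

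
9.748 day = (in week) 1.393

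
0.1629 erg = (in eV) 1.017e+11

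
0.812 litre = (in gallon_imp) 0.1786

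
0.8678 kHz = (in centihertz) 8.678e+04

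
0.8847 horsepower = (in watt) 659.7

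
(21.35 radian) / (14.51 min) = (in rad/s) 0.02452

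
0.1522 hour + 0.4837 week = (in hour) 81.41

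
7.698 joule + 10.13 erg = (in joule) 7.698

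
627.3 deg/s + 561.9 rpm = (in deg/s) 3999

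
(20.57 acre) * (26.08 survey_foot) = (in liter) 6.617e+08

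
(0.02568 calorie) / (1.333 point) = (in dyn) 2.285e+07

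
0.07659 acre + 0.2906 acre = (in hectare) 0.1486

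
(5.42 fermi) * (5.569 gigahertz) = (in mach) 8.865e-08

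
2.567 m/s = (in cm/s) 256.7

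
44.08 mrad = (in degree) 2.526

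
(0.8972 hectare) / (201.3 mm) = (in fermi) 4.457e+19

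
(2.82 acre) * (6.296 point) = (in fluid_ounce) 8.571e+05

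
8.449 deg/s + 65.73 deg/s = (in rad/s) 1.295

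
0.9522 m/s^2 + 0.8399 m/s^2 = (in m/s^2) 1.792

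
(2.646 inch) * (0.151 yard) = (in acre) 2.293e-06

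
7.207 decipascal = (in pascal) 0.7207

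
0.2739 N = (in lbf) 0.06158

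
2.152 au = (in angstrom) 3.219e+21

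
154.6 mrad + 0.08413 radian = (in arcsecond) 4.924e+04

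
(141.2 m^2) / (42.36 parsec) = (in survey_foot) 3.544e-16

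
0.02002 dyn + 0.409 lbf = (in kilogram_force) 0.1855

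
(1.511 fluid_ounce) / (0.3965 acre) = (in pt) 7.894e-05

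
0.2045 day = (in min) 294.5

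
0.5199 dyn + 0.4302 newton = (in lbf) 0.09671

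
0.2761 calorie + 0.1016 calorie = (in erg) 1.58e+07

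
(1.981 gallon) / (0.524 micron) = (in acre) 3.536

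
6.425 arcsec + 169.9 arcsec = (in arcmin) 2.939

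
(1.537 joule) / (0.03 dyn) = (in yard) 5.603e+06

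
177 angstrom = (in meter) 1.77e-08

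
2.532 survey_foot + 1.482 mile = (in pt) 6.763e+06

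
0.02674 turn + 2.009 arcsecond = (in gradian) 10.7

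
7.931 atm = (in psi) 116.6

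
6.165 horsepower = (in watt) 4597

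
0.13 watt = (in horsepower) 0.0001743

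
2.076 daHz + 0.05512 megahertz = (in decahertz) 5514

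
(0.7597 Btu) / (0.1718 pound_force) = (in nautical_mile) 0.5663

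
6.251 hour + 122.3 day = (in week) 17.51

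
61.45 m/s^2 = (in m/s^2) 61.45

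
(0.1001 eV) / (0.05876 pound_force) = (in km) 6.136e-23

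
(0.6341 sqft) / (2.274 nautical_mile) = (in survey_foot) 4.589e-05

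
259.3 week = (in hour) 4.356e+04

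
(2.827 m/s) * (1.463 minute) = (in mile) 0.1542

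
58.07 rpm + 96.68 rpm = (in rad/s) 16.21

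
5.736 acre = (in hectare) 2.321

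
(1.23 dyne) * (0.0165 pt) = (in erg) 0.000716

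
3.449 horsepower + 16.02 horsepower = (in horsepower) 19.47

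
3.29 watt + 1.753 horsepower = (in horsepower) 1.757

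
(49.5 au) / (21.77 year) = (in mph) 2.413e+04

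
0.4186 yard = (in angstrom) 3.828e+09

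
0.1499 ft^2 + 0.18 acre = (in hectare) 0.07284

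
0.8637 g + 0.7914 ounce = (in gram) 23.3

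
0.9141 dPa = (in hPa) 0.0009141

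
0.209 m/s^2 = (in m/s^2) 0.209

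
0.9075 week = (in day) 6.353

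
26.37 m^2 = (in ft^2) 283.8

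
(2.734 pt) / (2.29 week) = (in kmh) 2.507e-09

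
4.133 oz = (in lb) 0.2583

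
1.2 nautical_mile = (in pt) 6.3e+06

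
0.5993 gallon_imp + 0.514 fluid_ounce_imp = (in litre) 2.739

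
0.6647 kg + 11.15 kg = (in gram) 1.181e+04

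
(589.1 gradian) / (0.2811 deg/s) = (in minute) 31.44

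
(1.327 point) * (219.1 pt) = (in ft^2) 0.0003895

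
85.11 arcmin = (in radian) 0.02476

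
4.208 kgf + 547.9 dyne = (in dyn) 4.127e+06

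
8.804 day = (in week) 1.258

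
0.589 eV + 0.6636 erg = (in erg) 0.6636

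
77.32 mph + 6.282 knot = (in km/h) 136.1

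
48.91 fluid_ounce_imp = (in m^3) 0.00139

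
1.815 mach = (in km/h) 2225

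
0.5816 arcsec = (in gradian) 0.0001795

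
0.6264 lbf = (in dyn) 2.786e+05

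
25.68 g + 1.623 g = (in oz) 0.9631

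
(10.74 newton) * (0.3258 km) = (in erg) 3.499e+10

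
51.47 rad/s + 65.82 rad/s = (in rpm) 1120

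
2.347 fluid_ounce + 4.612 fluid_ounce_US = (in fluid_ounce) 6.959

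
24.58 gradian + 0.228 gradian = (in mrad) 389.7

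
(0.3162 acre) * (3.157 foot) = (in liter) 1.231e+06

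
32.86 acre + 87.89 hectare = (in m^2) 1.012e+06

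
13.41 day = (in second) 1.159e+06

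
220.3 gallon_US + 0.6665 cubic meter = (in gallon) 396.4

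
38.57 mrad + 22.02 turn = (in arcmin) 4.758e+05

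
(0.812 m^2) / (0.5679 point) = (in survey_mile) 2.518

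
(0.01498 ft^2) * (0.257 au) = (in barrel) 3.365e+08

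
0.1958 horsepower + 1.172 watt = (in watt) 147.2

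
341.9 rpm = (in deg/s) 2051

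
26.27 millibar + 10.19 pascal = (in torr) 19.78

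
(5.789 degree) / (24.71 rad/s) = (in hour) 1.136e-06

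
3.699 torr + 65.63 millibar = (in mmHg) 52.93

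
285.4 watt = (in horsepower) 0.3827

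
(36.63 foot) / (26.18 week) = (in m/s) 7.051e-07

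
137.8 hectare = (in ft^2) 1.483e+07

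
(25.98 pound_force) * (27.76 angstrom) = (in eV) 2.002e+12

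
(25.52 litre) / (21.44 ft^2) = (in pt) 36.32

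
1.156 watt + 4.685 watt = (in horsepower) 0.007833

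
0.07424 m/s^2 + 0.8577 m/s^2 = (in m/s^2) 0.9319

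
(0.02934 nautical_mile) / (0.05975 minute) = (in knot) 29.46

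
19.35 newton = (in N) 19.35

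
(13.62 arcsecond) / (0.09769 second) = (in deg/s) 0.03873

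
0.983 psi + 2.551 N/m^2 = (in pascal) 6780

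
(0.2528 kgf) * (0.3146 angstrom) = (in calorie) 1.864e-11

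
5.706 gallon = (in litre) 21.6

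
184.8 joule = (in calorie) 44.17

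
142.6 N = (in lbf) 32.06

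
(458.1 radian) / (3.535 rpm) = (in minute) 20.62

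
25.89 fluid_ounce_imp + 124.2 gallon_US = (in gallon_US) 124.4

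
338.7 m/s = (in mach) 0.9947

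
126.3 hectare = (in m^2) 1.263e+06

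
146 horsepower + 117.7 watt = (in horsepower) 146.2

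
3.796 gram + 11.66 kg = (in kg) 11.66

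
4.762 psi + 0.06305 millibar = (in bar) 0.3284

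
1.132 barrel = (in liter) 180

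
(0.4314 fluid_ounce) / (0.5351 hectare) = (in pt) 6.758e-06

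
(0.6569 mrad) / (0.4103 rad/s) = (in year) 5.077e-11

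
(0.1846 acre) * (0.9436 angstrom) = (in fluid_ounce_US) 0.002384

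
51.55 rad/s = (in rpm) 492.3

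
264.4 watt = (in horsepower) 0.3546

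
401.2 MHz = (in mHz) 4.012e+11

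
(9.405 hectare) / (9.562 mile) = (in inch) 240.6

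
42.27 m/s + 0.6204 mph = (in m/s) 42.55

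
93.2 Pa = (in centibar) 0.0932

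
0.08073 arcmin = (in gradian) 0.001495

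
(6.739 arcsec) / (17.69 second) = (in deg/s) 0.0001058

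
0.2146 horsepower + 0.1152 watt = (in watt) 160.1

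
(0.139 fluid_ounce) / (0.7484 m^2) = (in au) 3.672e-17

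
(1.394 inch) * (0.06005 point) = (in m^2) 7.501e-07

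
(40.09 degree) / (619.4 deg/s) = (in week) 1.07e-07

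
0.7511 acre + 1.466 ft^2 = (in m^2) 3040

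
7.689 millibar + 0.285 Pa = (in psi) 0.1116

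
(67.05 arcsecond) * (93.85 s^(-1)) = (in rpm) 0.2913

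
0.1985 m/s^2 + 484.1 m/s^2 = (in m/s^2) 484.3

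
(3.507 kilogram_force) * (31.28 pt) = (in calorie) 0.09071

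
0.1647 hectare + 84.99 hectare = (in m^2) 8.515e+05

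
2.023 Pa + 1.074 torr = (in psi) 0.02106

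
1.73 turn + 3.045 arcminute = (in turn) 1.73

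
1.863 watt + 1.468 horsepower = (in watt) 1097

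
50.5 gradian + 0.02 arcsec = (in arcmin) 2727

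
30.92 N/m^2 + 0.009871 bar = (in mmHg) 7.636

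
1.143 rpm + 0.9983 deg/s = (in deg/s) 7.856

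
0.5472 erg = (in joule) 5.472e-08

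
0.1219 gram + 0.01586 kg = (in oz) 0.5637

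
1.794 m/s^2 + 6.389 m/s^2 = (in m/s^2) 8.183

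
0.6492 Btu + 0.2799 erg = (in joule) 684.9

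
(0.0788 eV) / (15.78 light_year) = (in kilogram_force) 8.624e-39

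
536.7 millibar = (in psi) 7.784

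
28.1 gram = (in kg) 0.0281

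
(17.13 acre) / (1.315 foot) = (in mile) 107.5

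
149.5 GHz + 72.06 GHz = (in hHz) 2.216e+09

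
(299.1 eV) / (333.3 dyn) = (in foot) 4.717e-14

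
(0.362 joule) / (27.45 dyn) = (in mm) 1.319e+06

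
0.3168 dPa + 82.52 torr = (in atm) 0.1086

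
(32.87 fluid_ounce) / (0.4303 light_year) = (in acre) 5.901e-23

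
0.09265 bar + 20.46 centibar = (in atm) 0.2934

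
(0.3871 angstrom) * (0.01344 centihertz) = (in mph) 1.164e-14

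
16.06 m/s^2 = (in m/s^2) 16.06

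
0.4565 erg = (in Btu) 4.327e-11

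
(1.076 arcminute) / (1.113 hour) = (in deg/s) 4.476e-06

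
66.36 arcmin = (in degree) 1.106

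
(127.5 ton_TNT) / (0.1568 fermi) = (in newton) 3.402e+27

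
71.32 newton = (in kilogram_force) 7.273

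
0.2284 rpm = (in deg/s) 1.37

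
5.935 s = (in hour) 0.001649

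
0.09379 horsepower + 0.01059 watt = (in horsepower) 0.0938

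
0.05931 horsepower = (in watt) 44.23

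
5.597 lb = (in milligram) 2.539e+06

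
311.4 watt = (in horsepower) 0.4176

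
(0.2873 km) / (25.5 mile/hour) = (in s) 25.2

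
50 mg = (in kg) 5e-05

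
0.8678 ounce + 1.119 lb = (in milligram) 5.322e+05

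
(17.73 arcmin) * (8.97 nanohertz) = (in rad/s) 4.626e-11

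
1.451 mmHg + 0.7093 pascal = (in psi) 0.02816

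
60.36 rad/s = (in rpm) 576.4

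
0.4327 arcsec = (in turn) 3.339e-07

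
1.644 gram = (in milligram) 1644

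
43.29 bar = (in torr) 3.247e+04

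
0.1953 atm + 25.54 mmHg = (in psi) 3.364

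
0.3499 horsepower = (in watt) 260.9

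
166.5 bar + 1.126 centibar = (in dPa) 1.665e+08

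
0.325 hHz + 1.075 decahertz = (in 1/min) 2595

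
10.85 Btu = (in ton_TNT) 2.736e-06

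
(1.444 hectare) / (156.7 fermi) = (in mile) 5.726e+13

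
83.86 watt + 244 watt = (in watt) 327.9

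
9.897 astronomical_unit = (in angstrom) 1.481e+22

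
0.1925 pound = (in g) 87.32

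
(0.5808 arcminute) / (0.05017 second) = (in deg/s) 0.1929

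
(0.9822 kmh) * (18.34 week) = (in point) 8.578e+09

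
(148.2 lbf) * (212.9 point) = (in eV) 3.09e+20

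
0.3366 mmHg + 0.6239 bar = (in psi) 9.055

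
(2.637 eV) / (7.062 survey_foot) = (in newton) 1.963e-19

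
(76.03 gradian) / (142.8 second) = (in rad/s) 0.008363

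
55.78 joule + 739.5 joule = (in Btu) 0.7538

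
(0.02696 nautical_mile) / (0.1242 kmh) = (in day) 0.01675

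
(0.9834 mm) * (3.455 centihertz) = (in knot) 6.604e-05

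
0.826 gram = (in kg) 0.000826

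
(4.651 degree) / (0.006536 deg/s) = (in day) 0.008236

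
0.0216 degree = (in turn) 6e-05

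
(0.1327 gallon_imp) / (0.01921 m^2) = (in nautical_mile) 1.696e-05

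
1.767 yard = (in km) 0.001616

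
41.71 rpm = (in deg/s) 250.3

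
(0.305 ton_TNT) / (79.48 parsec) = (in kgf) 5.306e-11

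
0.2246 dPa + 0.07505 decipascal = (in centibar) 2.997e-05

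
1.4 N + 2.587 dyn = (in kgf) 0.1428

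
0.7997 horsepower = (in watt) 596.3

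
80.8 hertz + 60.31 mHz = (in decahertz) 8.086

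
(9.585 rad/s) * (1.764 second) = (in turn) 2.691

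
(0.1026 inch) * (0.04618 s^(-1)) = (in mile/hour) 0.0002692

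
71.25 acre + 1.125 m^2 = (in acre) 71.25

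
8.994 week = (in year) 0.1725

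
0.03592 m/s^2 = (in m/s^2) 0.03592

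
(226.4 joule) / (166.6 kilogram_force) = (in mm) 138.6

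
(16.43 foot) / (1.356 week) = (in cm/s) 0.0006106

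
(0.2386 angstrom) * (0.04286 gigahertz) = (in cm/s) 0.1023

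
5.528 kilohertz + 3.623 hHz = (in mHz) 5.89e+06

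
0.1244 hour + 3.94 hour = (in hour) 4.064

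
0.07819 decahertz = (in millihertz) 781.9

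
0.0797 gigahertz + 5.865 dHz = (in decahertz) 7.97e+06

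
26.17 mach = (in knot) 1.732e+04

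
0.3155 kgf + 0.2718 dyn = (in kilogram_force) 0.3155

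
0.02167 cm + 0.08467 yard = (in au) 5.19e-13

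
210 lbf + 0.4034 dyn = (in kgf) 95.25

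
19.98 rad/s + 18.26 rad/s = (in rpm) 365.2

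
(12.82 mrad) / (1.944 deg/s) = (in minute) 0.006297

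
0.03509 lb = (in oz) 0.5614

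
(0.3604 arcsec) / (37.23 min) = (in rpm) 7.469e-09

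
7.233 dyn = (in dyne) 7.233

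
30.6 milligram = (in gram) 0.0306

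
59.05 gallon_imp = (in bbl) 1.688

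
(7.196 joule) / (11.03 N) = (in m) 0.6524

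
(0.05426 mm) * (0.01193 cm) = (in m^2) 6.473e-09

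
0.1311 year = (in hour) 1148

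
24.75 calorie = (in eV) 6.463e+20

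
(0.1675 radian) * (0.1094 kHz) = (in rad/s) 18.32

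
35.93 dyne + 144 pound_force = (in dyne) 6.405e+07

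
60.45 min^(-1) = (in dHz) 10.07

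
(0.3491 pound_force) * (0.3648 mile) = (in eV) 5.69e+21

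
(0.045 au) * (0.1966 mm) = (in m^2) 1.323e+06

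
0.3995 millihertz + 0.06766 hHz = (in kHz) 0.006766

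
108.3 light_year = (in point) 2.904e+21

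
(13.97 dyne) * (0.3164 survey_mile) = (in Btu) 6.742e-05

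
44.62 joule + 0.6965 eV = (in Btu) 0.04229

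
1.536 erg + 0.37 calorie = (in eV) 9.662e+18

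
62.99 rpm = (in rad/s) 6.596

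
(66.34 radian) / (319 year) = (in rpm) 6.297e-08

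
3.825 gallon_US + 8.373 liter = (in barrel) 0.1437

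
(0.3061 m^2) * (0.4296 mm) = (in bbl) 0.0008271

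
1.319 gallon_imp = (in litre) 5.996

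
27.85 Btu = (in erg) 2.938e+11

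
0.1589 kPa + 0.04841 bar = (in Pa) 5000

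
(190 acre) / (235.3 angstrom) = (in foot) 1.072e+14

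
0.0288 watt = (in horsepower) 3.862e-05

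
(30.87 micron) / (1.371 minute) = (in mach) 1.102e-09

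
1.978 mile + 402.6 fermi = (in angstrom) 3.183e+13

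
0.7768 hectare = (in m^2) 7768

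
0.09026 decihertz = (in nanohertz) 9.026e+06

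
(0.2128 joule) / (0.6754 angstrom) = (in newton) 3.151e+09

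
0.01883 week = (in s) 1.139e+04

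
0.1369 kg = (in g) 136.9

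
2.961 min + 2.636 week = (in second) 1.594e+06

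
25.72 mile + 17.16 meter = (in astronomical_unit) 2.768e-07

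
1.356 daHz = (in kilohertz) 0.01356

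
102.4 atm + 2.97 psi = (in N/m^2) 1.04e+07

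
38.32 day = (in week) 5.474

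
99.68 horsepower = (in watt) 7.433e+04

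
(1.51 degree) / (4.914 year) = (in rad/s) 1.701e-10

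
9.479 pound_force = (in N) 42.16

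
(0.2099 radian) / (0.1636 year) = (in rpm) 3.885e-07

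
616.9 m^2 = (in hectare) 0.06169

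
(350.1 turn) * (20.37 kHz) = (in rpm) 4.279e+08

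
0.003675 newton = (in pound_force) 0.0008262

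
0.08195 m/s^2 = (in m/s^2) 0.08195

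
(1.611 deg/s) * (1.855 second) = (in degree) 2.988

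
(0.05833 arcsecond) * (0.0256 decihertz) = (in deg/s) 4.148e-08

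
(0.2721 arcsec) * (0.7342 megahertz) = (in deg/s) 55.49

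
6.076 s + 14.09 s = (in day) 0.0002334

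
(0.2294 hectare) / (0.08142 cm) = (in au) 1.883e-05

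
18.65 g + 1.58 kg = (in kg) 1.599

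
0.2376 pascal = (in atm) 2.345e-06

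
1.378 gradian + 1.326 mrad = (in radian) 0.02297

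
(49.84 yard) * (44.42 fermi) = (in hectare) 2.024e-16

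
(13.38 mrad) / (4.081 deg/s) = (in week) 3.106e-07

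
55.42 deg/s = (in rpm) 9.237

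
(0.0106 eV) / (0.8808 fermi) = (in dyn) 0.1928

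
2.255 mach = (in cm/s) 7.678e+04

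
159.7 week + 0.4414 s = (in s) 9.659e+07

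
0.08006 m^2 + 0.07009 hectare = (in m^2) 701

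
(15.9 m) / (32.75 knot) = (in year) 2.993e-08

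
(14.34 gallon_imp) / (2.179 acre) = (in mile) 4.594e-09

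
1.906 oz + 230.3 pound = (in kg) 104.5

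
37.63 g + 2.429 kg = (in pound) 5.438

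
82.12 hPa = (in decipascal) 8.212e+04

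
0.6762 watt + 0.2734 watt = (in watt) 0.9496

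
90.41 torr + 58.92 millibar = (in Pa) 1.795e+04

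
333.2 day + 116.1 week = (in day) 1146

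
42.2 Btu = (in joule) 4.452e+04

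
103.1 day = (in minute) 1.485e+05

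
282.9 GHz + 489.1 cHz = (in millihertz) 2.829e+14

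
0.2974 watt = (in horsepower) 0.0003988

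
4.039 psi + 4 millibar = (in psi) 4.097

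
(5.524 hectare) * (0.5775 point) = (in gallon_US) 2973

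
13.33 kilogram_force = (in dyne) 1.307e+07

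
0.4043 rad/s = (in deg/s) 23.16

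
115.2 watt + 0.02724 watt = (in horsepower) 0.1545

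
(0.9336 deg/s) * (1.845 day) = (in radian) 2597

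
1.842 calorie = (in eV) 4.81e+19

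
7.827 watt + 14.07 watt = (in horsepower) 0.02936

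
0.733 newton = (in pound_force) 0.1648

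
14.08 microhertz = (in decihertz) 0.0001408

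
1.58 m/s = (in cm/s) 158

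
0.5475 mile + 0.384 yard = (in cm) 8.815e+04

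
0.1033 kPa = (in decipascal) 1033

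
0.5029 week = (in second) 3.042e+05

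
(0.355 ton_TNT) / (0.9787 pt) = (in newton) 4.302e+12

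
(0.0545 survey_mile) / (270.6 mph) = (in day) 8.392e-06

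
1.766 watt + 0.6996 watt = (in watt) 2.466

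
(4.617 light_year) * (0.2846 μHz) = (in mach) 3.651e+07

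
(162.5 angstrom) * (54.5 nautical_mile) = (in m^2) 0.00164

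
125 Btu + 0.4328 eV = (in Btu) 125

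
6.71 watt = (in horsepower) 0.008998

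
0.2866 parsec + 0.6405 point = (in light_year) 0.9348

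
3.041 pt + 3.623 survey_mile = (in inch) 2.296e+05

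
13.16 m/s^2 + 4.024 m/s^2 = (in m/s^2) 17.18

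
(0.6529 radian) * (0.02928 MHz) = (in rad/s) 1.912e+04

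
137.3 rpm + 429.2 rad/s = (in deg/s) 2.542e+04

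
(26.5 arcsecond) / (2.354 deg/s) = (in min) 5.212e-05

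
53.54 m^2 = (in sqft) 576.3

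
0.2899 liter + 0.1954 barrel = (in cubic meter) 0.03136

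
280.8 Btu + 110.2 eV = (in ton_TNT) 7.081e-05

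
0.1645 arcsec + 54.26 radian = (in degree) 3109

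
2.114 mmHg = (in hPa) 2.818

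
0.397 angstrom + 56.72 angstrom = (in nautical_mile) 3.084e-12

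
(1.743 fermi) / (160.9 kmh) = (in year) 1.237e-24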